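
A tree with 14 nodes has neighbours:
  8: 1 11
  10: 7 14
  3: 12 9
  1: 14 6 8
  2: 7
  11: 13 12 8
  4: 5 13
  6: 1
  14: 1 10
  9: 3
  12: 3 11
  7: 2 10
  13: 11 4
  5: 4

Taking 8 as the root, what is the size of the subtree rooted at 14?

4

Descendants of 14 (including itself): 14, 10, 7, 2. That's 4.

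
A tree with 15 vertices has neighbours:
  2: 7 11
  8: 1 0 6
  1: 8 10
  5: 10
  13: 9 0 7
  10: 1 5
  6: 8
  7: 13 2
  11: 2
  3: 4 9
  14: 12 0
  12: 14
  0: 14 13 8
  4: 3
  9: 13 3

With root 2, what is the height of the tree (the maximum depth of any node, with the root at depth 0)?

7

5 sits deepest: 2 → 7 → 13 → 0 → 8 → 1 → 10 → 5 — 7 edges from the root.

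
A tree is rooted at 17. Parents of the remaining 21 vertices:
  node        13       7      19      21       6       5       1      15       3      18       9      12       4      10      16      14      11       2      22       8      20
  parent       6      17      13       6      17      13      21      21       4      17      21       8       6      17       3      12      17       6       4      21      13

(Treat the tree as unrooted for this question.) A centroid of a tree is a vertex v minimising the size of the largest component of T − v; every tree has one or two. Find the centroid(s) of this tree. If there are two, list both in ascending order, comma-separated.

6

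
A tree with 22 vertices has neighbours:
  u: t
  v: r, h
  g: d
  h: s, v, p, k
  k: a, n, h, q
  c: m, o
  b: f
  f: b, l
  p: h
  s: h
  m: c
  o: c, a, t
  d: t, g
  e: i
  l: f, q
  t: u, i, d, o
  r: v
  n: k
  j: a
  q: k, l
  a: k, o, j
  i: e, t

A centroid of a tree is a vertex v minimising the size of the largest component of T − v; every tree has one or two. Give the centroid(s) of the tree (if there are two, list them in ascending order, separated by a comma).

a, k

Delete k: the remaining components have sizes 11, 5, 4, 1. Max 11 ≤ 11, so k is a centroid.
Its neighbour a also leaves a largest component of size 11, so both are centroids.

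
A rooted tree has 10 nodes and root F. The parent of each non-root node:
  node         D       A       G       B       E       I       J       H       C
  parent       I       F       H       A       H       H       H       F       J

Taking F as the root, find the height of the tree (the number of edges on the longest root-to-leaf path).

The longest root-to-leaf path is F–H–I–D (3 edges).

3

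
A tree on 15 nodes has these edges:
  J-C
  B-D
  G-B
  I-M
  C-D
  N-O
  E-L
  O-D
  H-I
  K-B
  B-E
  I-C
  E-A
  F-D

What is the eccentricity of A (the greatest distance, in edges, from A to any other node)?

6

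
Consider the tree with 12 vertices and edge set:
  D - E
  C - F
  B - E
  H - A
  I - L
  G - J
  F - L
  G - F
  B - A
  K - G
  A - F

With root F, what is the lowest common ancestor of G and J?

G

Ancestors of G (toward the root): G, F.
Ancestors of J: J, G, F.
The deepest node appearing in both lists is G.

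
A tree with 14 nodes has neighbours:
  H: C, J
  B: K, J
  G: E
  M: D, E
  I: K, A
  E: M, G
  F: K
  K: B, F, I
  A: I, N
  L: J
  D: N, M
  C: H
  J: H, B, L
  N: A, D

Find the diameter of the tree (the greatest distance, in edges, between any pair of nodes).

BFS from G reaches C last, at distance 11; BFS from C confirms no node is farther.
Path: G-E-M-D-N-A-I-K-B-J-H-C.

11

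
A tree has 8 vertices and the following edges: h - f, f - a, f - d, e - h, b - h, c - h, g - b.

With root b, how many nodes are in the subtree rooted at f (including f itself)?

The subtree rooted at f contains: f, a, d — 3 nodes.

3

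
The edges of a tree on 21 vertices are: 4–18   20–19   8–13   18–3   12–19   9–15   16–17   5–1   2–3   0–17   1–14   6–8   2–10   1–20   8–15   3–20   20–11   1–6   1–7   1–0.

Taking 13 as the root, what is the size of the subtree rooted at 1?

The subtree rooted at 1 contains: 1, 20, 0, 7, 14, 5, 3, 19, 11, 17, 2, 18, 12, 16, 10, 4 — 16 nodes.

16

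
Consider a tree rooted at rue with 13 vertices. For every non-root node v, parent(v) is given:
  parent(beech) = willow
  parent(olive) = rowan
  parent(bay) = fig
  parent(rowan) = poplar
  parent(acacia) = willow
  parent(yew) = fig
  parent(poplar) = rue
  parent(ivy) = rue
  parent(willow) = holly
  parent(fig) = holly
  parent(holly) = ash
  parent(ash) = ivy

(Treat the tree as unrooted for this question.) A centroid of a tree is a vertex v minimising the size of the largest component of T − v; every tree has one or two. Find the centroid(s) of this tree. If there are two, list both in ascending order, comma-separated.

If holly is removed the pieces have sizes 6, 3, 3, all ≤ ⌊13/2⌋ = 6.
No neighbour of holly does as well, so holly is the unique centroid.

holly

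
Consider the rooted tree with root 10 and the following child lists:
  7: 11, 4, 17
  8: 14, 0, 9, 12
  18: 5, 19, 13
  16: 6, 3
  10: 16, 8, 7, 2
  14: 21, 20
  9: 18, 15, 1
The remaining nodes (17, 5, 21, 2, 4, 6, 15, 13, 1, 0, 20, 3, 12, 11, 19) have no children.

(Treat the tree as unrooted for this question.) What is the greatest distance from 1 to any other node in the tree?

Distances from 1 peak at 5, attained at 6 (3, 17, 4, 11 also at distance 5).
1–9–8–10–16–6

5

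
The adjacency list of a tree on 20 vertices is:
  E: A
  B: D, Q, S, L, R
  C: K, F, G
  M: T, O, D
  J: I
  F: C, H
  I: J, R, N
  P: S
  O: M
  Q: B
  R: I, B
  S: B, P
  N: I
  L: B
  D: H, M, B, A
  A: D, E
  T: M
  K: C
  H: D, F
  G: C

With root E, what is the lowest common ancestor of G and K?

G's ancestor chain is G, C, F, H, D, A, E and K's is K, C, F, H, D, A, E; they first meet at C.

C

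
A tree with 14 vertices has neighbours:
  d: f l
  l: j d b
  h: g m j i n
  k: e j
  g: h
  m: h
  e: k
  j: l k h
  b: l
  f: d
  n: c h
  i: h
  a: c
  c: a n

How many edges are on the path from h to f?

Walking from h: h–j–l–d–f. Length 4.

4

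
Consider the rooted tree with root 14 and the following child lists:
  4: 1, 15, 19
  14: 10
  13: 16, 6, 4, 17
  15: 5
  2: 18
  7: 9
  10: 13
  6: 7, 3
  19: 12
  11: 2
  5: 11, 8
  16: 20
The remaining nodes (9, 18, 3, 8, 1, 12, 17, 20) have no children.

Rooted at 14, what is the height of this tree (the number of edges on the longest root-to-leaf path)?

8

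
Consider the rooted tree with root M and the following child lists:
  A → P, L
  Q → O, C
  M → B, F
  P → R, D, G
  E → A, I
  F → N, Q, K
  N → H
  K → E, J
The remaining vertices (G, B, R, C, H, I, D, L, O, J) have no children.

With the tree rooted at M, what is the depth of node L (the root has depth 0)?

Climbing from L to the root: L–A–E–K–F–M. That's 5 steps.

5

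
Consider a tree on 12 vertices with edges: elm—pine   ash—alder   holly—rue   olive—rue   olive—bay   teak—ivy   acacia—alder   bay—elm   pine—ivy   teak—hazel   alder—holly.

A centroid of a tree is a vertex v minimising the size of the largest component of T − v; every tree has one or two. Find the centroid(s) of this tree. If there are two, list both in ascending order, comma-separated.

Removing bay splits the tree into components of sizes 6, 5; the largest is 6 ≤ ⌊12/2⌋ = 6.
Its neighbour olive also leaves a largest component of size 6, so both are centroids.

bay, olive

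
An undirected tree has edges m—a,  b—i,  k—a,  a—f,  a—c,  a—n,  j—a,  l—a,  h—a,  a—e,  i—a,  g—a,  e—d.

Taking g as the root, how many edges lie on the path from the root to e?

2

Path from g to e: g → a → e, which has 2 edges.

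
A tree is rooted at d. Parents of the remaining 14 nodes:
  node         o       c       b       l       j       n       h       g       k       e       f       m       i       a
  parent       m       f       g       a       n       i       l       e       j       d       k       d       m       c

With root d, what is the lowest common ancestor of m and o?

m

m's ancestor chain is m, d and o's is o, m, d; they first meet at m.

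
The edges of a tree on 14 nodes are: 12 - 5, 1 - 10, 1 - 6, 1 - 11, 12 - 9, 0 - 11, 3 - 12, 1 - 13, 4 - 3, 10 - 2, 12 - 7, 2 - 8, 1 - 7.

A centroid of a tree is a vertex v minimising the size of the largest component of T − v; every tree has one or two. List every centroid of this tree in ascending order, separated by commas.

If 1 is removed the pieces have sizes 6, 3, 2, 1, 1, all ≤ ⌊14/2⌋ = 7.
No neighbour of 1 does as well, so 1 is the unique centroid.

1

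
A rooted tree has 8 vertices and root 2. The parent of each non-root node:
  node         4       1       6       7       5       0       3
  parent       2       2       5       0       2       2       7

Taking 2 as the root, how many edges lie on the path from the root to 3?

Climbing from 3 to the root: 3 → 7 → 0 → 2. That's 3 steps.

3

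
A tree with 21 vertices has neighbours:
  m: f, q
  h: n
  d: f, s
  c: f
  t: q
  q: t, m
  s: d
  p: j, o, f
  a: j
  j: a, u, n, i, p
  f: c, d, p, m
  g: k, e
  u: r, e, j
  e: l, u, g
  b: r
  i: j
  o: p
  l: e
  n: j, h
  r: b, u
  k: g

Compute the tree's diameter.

9

BFS from k reaches t last, at distance 9; BFS from t confirms no node is farther.
Path: k – g – e – u – j – p – f – m – q – t.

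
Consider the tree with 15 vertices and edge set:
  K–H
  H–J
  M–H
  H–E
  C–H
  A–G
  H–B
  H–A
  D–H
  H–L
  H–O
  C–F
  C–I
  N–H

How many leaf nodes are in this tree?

12

Degree-1 nodes: B, D, E, F, G, I, J, K, L, M, N, O — 12 of them.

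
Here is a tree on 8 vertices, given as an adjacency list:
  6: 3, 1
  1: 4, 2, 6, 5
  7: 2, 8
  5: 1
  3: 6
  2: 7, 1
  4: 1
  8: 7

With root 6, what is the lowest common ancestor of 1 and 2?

Ancestors of 1 (toward the root): 1, 6.
Ancestors of 2: 2, 1, 6.
The deepest node appearing in both lists is 1.

1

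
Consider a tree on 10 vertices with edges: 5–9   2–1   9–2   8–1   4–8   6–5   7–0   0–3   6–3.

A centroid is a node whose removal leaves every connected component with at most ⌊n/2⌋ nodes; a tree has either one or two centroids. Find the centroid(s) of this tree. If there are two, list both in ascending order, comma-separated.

If 5 is removed the pieces have sizes 5, 4, all ≤ ⌊10/2⌋ = 5.
9 is adjacent to 5 and is also a centroid (the largest component after removing it is likewise 5).

5, 9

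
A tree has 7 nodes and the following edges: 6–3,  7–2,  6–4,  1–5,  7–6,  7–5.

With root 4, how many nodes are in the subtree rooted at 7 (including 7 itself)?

4

7's subtree: {7, 2, 5, 1}, size 4.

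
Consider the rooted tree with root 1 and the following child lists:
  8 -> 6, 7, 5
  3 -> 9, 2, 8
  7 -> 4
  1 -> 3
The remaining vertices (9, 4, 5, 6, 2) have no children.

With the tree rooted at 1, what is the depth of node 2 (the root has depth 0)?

1 → 3 → 2 — 2 edges.

2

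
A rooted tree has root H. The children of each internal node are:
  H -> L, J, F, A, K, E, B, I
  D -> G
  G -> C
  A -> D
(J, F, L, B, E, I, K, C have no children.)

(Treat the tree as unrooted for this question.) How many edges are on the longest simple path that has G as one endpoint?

4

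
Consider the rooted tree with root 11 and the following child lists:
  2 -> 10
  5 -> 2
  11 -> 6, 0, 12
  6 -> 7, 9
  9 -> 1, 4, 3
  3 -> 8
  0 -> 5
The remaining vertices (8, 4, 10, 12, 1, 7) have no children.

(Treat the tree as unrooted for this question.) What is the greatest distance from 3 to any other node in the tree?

The node farthest from 3 is 10, via 3 – 9 – 6 – 11 – 0 – 5 – 2 – 10 — 7 edges.

7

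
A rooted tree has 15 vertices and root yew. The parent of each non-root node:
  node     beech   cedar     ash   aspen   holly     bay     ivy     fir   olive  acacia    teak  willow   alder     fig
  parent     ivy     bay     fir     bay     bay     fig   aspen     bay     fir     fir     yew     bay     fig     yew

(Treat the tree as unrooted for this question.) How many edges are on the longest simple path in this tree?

6

BFS from beech reaches teak last, at distance 6; BFS from teak confirms no node is farther.
Path: beech - ivy - aspen - bay - fig - yew - teak.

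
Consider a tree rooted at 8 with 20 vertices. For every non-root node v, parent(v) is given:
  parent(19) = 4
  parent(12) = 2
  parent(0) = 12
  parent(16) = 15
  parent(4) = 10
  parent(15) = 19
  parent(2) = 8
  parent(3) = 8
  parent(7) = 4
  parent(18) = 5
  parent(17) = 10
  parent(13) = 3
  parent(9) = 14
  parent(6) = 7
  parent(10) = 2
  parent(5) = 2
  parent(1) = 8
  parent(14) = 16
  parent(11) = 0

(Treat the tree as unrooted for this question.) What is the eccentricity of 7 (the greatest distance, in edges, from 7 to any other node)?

A farthest node from 7 is 11 (9, 13 also at distance 6).
The path 7 – 4 – 10 – 2 – 12 – 0 – 11 has 6 edges.

6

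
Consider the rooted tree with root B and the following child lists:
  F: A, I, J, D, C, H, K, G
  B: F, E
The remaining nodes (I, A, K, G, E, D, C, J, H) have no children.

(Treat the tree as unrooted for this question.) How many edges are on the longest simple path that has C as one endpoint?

3

The node farthest from C is E, via C – F – B – E — 3 edges.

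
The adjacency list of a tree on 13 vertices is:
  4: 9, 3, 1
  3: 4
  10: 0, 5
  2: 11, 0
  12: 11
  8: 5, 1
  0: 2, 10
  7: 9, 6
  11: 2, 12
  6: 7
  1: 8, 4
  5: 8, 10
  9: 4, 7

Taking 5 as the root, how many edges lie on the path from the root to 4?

Climbing from 4 to the root: 4–1–8–5. That's 3 steps.

3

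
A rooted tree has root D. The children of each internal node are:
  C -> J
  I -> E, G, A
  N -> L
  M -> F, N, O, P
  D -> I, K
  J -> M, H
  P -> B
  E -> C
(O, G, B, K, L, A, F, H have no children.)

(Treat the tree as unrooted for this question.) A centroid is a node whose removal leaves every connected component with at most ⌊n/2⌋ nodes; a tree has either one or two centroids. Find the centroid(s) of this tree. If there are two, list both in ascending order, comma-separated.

J

If J is removed the pieces have sizes 7, 7, 1, all ≤ ⌊16/2⌋ = 8.
No neighbour of J does as well, so J is the unique centroid.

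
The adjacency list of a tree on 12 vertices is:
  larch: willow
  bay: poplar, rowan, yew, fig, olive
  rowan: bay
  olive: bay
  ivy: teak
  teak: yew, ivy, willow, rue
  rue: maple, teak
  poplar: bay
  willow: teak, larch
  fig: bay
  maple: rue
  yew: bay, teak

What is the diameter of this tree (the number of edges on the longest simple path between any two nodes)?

BFS from maple reaches rowan last, at distance 5; BFS from rowan confirms no node is farther.
Path: maple – rue – teak – yew – bay – rowan.

5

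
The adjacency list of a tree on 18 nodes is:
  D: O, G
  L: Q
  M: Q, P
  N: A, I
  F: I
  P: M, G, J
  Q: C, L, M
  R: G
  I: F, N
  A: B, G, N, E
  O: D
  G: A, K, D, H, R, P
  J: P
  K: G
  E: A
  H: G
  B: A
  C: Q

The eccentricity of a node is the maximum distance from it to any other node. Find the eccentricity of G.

4

The node farthest from G is F (C, L also at distance 4), via G – A – N – I – F — 4 edges.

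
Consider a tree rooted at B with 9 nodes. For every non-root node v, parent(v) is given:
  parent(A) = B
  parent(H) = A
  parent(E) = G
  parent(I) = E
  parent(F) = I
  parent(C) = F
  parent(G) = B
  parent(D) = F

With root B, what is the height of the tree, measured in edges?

The longest root-to-leaf path is B-G-E-I-F-C (5 edges).

5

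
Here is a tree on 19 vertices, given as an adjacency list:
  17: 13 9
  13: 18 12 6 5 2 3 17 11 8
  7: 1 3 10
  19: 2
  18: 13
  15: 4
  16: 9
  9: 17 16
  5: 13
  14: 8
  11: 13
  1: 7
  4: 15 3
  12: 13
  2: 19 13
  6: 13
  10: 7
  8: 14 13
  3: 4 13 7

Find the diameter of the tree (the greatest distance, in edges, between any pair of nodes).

A longest path is 16-9-17-13-3-7-10, with 6 edges.

6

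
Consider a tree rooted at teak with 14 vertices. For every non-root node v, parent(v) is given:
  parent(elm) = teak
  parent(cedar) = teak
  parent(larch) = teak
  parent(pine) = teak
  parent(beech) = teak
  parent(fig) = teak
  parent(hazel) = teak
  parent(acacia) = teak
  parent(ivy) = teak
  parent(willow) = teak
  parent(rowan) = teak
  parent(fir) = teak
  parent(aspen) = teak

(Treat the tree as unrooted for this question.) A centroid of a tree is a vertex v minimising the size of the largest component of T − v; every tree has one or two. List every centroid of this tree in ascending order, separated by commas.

teak

Removing teak splits the tree into components of sizes 1, 1, 1, 1, 1, 1, 1, 1, 1, 1, 1, 1, 1; the largest is 1 ≤ ⌊14/2⌋ = 7.
Every other node leaves some component of size > 7, so the centroid is unique.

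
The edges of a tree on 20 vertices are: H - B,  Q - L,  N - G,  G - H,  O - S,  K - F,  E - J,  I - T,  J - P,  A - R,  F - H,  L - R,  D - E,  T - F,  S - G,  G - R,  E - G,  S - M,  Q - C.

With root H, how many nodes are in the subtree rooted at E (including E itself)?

Descendants of E (including itself): E, D, J, P. That's 4.

4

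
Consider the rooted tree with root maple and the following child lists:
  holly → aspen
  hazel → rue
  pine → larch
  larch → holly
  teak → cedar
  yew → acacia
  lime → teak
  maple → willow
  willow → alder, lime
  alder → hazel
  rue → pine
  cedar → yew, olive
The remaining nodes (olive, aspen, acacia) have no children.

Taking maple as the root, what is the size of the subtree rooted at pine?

4

Descendants of pine (including itself): pine, larch, holly, aspen. That's 4.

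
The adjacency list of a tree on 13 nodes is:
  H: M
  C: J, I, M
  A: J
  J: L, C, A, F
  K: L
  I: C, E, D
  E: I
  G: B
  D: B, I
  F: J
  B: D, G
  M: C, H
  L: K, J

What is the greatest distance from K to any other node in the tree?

The node farthest from K is G, via K–L–J–C–I–D–B–G — 7 edges.

7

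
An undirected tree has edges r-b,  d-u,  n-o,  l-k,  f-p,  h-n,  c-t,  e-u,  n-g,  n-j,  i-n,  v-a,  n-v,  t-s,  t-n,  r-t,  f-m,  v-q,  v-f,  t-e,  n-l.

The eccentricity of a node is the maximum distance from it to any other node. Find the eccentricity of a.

6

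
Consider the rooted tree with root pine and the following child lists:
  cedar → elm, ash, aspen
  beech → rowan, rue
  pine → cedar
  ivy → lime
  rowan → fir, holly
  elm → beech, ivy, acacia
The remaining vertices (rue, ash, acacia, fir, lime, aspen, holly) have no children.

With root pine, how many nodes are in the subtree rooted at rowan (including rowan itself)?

Descendants of rowan (including itself): rowan, fir, holly. That's 3.

3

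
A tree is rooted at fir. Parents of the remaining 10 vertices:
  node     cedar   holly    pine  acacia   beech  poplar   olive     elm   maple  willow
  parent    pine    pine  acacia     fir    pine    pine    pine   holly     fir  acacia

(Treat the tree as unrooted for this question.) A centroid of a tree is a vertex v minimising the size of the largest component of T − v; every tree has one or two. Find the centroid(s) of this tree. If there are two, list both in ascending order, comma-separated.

pine

Delete pine: the remaining components have sizes 4, 2, 1, 1, 1, 1. Max 4 ≤ 5, so pine is a centroid.
Every other node leaves some component of size > 5, so the centroid is unique.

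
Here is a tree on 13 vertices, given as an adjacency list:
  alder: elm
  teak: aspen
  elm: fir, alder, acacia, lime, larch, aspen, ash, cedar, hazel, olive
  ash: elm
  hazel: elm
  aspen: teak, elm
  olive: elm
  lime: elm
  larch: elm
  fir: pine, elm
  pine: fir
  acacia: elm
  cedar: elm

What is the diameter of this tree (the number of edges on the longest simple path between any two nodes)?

4

Starting from pine, a farthest node is teak at distance 4.
One longest path: pine–fir–elm–aspen–teak.
So the diameter is 4.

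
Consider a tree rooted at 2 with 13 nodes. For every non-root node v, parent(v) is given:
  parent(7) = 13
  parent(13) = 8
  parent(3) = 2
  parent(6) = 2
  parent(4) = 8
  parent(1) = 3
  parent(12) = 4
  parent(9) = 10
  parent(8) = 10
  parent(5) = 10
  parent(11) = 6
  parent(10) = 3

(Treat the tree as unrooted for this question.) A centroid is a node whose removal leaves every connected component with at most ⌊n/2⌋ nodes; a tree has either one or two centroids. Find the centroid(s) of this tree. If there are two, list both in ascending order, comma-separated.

If 10 is removed the pieces have sizes 5, 5, 1, 1, all ≤ ⌊13/2⌋ = 6.
Every other node leaves some component of size > 6, so the centroid is unique.

10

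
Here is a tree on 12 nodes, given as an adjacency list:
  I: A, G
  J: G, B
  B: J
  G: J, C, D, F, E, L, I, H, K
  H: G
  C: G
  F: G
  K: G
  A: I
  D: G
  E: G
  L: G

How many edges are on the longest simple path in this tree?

A longest path is A-I-G-J-B, with 4 edges.

4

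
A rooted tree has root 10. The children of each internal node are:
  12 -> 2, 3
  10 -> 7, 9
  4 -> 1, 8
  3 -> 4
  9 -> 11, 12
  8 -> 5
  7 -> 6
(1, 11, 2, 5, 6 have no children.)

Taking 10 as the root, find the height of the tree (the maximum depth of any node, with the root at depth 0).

The longest root-to-leaf path is 10–9–12–3–4–8–5 (6 edges).

6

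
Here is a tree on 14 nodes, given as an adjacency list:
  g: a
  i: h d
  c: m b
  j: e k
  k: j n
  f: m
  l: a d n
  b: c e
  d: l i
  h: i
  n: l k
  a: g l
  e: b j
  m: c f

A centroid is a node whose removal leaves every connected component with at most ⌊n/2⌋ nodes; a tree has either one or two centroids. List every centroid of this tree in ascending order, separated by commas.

Delete n: the remaining components have sizes 7, 6. Max 7 ≤ 7, so n is a centroid.
Its neighbour k also leaves a largest component of size 7, so both are centroids.

k, n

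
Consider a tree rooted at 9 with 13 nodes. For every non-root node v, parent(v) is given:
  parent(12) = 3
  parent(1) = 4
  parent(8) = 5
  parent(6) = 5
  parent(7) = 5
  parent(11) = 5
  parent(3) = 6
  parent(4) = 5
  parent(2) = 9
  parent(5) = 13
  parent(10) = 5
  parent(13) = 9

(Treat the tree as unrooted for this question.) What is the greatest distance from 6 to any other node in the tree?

4

Distances from 6 peak at 4, attained at 2.
6-5-13-9-2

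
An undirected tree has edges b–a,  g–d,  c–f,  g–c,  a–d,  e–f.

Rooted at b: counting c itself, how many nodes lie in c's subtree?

Descendants of c (including itself): c, f, e. That's 3.

3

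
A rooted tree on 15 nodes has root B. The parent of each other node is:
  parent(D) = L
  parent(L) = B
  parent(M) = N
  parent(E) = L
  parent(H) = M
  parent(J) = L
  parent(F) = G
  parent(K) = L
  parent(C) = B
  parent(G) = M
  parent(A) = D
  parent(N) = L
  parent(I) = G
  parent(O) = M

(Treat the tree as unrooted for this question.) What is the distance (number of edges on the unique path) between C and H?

5

Walking from C: C - B - L - N - M - H. Length 5.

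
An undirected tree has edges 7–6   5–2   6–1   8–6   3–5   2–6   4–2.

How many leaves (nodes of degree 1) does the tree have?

5

Exactly 5 nodes have a single neighbour: 1, 3, 4, 7, 8.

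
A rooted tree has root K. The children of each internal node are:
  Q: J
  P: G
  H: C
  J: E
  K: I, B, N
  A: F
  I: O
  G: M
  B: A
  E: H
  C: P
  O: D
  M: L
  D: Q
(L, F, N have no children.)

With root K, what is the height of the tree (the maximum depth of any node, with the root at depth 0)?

12

The longest root-to-leaf path is K – I – O – D – Q – J – E – H – C – P – G – M – L (12 edges).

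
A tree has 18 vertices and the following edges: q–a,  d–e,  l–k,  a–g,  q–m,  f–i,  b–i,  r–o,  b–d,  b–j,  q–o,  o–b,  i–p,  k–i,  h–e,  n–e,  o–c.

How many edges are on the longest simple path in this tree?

7

A longest path is g - a - q - o - b - d - e - n, with 7 edges.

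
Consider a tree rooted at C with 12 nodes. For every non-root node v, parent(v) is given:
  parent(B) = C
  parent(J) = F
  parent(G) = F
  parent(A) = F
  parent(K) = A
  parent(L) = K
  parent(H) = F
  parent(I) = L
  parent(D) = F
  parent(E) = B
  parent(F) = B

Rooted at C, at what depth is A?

Path from C to A: C → B → F → A, which has 3 edges.

3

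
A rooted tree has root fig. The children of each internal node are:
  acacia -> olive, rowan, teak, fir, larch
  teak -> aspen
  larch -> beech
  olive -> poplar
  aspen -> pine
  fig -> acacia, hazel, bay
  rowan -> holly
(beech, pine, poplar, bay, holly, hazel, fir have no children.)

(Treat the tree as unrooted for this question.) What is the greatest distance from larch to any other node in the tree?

4

A farthest node from larch is pine.
The path larch-acacia-teak-aspen-pine has 4 edges.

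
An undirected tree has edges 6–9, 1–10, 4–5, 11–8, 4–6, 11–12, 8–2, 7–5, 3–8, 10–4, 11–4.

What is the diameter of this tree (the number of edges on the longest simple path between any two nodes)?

BFS from 2 reaches 1 last, at distance 5; BFS from 1 confirms no node is farther.
Path: 2 – 8 – 11 – 4 – 10 – 1.

5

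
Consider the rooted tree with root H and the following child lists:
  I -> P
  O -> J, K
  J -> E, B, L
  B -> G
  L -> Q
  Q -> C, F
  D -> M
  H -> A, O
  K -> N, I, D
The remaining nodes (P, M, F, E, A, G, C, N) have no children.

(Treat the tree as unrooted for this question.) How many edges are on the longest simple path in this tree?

Starting from P, a farthest node is F at distance 7.
One longest path: P-I-K-O-J-L-Q-F.
So the diameter is 7.

7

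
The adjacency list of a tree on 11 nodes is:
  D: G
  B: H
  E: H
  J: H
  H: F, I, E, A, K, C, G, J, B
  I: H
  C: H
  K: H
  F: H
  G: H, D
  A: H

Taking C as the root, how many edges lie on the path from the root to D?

3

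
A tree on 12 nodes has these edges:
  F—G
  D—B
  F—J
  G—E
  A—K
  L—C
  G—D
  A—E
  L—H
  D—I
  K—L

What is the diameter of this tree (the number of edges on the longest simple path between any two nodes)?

7

A longest path is J–F–G–E–A–K–L–H, with 7 edges.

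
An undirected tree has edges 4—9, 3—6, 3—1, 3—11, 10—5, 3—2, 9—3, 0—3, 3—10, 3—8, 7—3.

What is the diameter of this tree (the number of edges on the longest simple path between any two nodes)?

4

A longest path is 4 - 9 - 3 - 10 - 5, with 4 edges.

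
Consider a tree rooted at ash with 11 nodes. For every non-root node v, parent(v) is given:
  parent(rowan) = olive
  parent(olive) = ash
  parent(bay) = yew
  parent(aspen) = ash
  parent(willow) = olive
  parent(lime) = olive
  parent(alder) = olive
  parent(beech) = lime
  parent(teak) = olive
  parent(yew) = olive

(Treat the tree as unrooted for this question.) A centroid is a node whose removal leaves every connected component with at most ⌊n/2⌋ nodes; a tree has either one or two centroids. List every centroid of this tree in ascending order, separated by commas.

olive

If olive is removed the pieces have sizes 2, 2, 2, 1, 1, 1, 1, all ≤ ⌊11/2⌋ = 5.
Every other node leaves some component of size > 5, so the centroid is unique.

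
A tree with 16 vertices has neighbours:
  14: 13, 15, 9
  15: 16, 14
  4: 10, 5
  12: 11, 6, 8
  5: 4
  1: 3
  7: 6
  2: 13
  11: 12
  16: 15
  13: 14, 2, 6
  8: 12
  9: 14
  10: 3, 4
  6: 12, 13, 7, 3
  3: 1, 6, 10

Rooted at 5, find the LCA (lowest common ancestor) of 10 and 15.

10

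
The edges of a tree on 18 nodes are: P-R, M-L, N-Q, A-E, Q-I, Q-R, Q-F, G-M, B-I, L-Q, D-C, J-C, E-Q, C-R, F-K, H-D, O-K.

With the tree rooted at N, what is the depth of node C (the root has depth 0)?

3

Path from N to C: N – Q – R – C, which has 3 edges.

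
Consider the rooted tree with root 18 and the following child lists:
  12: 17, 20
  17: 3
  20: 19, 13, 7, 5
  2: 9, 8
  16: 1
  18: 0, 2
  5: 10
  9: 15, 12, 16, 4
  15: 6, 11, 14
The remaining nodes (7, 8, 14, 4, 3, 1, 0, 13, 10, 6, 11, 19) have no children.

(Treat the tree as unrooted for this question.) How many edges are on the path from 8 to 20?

The path is 8–2–9–12–20, which has 4 edges.

4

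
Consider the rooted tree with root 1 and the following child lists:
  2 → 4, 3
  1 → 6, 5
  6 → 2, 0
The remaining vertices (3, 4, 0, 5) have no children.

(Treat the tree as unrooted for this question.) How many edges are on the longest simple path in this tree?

BFS from 4 reaches 5 last, at distance 4; BFS from 5 confirms no node is farther.
Path: 4 – 2 – 6 – 1 – 5.

4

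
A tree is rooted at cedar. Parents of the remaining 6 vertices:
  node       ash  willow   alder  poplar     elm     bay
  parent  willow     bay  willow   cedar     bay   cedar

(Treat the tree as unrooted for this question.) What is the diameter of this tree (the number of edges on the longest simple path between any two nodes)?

4

A longest path is poplar–cedar–bay–willow–ash, with 4 edges.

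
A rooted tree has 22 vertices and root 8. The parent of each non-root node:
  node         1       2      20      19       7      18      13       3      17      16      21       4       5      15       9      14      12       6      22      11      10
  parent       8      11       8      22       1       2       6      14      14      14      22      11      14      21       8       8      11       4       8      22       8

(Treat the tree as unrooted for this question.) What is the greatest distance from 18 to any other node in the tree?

6

Distances from 18 peak at 6, attained at 17 (5, 3, 7, 16 also at distance 6).
18-2-11-22-8-14-17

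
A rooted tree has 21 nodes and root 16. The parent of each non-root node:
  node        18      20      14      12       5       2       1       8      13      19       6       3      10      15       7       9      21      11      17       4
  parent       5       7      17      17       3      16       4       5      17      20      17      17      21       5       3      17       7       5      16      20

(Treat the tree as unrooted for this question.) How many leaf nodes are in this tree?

13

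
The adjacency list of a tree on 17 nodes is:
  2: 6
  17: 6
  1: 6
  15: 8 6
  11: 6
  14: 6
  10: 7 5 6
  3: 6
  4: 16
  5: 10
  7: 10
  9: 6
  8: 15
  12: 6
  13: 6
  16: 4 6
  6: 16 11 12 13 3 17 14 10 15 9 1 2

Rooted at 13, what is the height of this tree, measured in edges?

The longest root-to-leaf path is 13 – 6 – 10 – 5 (3 edges).

3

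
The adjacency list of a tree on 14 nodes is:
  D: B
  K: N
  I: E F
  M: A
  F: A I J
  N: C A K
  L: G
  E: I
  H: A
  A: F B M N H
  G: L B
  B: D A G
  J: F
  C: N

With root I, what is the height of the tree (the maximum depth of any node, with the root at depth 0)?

5

The longest root-to-leaf path is I–F–A–B–G–L (5 edges).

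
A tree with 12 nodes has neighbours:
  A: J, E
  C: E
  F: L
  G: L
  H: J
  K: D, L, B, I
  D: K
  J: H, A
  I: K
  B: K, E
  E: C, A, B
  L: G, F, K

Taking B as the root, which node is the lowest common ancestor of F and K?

K

Ancestors of F (toward the root): F, L, K, B.
Ancestors of K: K, B.
The deepest node appearing in both lists is K.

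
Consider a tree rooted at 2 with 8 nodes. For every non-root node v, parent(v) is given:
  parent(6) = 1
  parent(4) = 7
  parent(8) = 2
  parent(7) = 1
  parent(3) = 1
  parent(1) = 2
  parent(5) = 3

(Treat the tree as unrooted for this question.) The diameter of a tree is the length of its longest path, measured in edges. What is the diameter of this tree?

Starting from 5, a farthest node is 8 at distance 4.
One longest path: 5–3–1–2–8.
So the diameter is 4.

4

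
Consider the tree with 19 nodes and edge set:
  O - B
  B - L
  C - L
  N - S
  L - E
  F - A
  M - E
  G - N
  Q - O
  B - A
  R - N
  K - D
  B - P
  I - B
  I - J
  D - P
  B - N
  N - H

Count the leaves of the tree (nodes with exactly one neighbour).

Degree-1 nodes: C, F, G, H, J, K, M, Q, R, S — 10 of them.

10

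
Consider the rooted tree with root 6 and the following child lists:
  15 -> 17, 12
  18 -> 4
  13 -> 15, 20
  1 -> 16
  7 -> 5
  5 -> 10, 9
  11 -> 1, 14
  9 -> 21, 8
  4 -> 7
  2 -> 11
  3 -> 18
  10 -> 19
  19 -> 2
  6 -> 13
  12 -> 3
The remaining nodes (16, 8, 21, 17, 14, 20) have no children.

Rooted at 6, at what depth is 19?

Path from 6 to 19: 6–13–15–12–3–18–4–7–5–10–19, which has 10 edges.

10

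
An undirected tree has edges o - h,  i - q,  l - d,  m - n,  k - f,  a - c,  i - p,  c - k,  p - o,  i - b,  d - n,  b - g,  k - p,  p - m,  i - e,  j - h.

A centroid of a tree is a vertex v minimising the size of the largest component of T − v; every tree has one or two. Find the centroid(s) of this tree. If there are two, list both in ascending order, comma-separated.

If p is removed the pieces have sizes 5, 4, 4, 3, all ≤ ⌊17/2⌋ = 8.
Every other node leaves some component of size > 8, so the centroid is unique.

p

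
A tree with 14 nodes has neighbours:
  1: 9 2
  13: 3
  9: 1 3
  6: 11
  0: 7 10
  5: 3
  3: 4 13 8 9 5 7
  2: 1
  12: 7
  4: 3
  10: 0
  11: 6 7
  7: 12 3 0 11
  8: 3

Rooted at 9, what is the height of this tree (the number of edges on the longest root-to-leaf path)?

4

The longest root-to-leaf path is 9-3-7-0-10 (4 edges).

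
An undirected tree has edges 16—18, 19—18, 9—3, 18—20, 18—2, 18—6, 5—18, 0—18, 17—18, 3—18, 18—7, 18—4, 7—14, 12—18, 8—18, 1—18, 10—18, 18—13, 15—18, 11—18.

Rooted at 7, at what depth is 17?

7–18–17 — 2 edges.

2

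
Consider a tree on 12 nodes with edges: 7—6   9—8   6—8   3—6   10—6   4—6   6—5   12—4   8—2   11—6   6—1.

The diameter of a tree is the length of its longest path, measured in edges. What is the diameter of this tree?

4

BFS from 2 reaches 12 last, at distance 4; BFS from 12 confirms no node is farther.
Path: 2 - 8 - 6 - 4 - 12.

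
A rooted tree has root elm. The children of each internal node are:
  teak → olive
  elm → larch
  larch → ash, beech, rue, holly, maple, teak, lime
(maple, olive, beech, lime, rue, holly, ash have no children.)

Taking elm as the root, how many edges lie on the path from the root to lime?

2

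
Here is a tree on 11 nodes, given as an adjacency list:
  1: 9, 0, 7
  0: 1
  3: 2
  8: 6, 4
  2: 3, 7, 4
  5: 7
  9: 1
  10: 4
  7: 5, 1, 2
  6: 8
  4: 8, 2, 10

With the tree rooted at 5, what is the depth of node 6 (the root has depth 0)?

Climbing from 6 to the root: 6 – 8 – 4 – 2 – 7 – 5. That's 5 steps.

5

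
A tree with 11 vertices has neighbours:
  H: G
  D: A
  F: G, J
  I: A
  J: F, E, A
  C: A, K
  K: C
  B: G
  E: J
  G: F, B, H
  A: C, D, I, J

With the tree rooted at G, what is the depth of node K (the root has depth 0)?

Climbing from K to the root: K–C–A–J–F–G. That's 5 steps.

5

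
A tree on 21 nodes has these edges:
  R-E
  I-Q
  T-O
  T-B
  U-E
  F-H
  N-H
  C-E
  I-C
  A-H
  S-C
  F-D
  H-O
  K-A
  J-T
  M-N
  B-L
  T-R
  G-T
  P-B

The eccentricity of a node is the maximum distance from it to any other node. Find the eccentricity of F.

8

Distances from F peak at 8, attained at Q.
F-H-O-T-R-E-C-I-Q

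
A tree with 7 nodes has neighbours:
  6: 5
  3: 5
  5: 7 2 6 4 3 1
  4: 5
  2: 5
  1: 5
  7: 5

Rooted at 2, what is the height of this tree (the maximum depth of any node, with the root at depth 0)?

7 sits deepest: 2 → 5 → 7 — 2 edges from the root.

2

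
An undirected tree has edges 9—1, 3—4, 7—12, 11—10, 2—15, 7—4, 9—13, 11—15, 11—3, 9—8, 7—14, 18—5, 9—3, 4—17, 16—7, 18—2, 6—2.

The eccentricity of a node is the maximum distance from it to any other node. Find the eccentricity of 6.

7

Distances from 6 peak at 7, attained at 12 (16, 14 also at distance 7).
6–2–15–11–3–4–7–12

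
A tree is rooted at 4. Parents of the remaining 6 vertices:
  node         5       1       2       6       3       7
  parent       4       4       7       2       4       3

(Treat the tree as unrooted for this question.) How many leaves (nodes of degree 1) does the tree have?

Exactly 3 nodes have a single neighbour: 1, 5, 6.

3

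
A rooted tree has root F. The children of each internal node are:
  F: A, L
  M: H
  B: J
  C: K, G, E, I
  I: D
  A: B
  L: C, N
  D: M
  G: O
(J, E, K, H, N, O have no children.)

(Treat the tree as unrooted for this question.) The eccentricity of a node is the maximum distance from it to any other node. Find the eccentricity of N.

6

Distances from N peak at 6, attained at H.
N-L-C-I-D-M-H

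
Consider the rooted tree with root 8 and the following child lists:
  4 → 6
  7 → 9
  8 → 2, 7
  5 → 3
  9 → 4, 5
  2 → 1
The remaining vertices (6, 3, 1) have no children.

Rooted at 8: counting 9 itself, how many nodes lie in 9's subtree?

5

The subtree rooted at 9 contains: 9, 5, 4, 3, 6 — 5 nodes.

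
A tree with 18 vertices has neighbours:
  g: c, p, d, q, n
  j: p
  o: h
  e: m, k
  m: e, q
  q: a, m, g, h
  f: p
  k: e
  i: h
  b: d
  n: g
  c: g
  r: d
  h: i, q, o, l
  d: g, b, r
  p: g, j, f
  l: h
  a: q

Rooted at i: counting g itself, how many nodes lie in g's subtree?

9

The subtree rooted at g contains: g, p, n, d, c, j, f, r, b — 9 nodes.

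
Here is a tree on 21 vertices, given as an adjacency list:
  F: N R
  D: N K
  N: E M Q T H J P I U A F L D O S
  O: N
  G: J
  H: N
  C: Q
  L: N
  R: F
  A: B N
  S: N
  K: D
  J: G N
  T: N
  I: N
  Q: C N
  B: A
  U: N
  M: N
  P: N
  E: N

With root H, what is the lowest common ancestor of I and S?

N

Path I→root: I N H; path S→root: S N H.
First common node: N.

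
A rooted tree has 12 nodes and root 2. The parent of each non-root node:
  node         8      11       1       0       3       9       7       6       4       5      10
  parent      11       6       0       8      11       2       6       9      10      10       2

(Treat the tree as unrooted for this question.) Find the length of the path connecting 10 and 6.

3

10 - 2 - 9 - 6: 3 edges.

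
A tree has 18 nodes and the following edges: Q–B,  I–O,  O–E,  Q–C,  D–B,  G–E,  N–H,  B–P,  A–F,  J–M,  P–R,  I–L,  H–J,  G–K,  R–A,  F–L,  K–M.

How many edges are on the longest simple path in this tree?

16

A longest path is N–H–J–M–K–G–E–O–I–L–F–A–R–P–B–Q–C, with 16 edges.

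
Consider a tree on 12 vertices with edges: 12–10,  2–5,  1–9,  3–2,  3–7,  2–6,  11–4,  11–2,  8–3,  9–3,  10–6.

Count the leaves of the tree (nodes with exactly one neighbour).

Degree-1 nodes: 1, 4, 5, 7, 8, 12 — 6 of them.

6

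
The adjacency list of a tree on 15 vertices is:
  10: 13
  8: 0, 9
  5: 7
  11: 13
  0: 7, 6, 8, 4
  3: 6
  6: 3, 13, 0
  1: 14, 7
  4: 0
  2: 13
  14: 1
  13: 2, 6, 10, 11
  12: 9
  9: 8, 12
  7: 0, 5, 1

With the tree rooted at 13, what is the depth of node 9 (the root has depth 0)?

Path from 13 to 9: 13–6–0–8–9, which has 4 edges.

4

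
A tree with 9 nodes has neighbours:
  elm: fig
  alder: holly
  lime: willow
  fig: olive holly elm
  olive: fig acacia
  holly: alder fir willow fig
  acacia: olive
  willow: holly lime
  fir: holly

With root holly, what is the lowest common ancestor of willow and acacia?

Ancestors of willow (toward the root): willow, holly.
Ancestors of acacia: acacia, olive, fig, holly.
The deepest node appearing in both lists is holly.

holly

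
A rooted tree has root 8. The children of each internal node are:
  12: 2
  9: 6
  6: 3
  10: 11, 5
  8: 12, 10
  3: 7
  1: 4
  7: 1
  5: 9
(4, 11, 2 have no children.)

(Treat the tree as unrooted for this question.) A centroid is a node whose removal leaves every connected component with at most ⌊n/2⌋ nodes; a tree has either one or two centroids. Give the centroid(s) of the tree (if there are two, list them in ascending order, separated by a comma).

Removing 9 splits the tree into components of sizes 6, 5; the largest is 6 ≤ ⌊12/2⌋ = 6.
5 is adjacent to 9 and is also a centroid (the largest component after removing it is likewise 6).

5, 9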